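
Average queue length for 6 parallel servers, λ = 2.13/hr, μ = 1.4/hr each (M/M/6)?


a = λ/μ = 1.5214; ρ = a/6 = 0.2536
P₀ = 0.218340
Lq = P₀·a^c·ρ / (c!·(1−ρ)²) = 0.218340·12.40250·0.2536/(720·0.55716)
= 0.001712

Final: 0.001712


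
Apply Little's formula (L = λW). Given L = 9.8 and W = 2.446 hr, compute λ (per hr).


λ = L/W = 9.8/2.446 = 4.0065 /hr

Final: 4.0065 /hr


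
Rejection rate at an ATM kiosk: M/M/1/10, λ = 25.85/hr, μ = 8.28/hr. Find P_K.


ρ = λ/μ = 25.85/8.28 = 3.1220
P_K = (1−ρ)ρ^K/(1−ρ^(K+1)) = (-2.1220·87963.420031)/(1 − 274620.097560)
= -186656.677529/-274619.097560 = 0.679693

Final: 0.679693


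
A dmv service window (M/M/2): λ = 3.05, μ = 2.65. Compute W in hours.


a = 1.1509; ρ = 0.5755; P₀ = 0.269461
Lq = P₀·a^c·ρ/(c!(1−ρ)²) = 0.56988
Wq = Lq/λ = 0.56988/3.05 = 0.18685 hr
W = Wq + 1/μ = 0.18685 + 0.37736 = 0.56420 hr

Final: 0.56420 hr


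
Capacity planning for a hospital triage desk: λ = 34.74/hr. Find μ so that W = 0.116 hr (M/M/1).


W = 1/(μ−λ) ⇒ μ − λ = 1/W = 1/0.116 = 8.6207
μ = λ + 1/W = 34.74 + 8.6207 = 43.3607 per hr

Final: 43.3607 /hr


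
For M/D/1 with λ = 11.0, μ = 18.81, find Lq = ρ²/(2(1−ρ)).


ρ = 11.0/18.81 = 0.5848
M/D/1: Lq = ρ²/(2(1−ρ)) = 0.3420/(2·0.4152) = 0.41183

Final: 0.41183


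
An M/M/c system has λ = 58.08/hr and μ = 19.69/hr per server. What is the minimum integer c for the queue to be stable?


Stability requires cμ > λ ⇔ c > λ/μ.
λ/μ = 58.08/19.69 = 2.9497
Minimum integer c = ⌊2.9497⌋ + 1 = 3
Check: 3·19.69 = 59.07 > 58.08, while 2·19.69 = 39.38 ≤ 58.08

Final: 3 servers


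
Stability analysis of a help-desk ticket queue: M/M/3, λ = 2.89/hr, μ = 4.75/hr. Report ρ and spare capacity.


Total capacity cμ = 3·4.75 = 14.25/hr
ρ = λ/(cμ) = 2.89/14.25 = 0.2028
Stable ⇔ ρ < 1: YES
Spare capacity = cμ − λ = 14.25 − 2.89 = 11.36/hr

Final: ρ = 0.2028; stable; margin = 11.36/hr


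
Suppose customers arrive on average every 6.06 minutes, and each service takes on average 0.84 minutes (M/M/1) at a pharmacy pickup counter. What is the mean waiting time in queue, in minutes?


λ = 60/6.06 = 9.9010 /hr
μ = 60/0.84 = 71.4286 /hr
ρ = λ/μ = 9.9010/71.4286 = 0.1386
Wq = ρ/(μ−λ) = 0.1386/(71.4286−9.9010) = 0.002253 hr
In minutes: 0.002253·60 = 0.1352 min

Final: 0.1352 min


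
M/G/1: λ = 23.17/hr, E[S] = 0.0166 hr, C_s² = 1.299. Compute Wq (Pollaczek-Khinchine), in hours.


ρ = λ·E[S] = 23.17·0.0166 = 0.3846
E[S²] = E[S]²(1+C_s²) = 0.0166²·(1+1.299) = 0.0006335
Wq = λ·E[S²]/(2(1−ρ)) = 23.17·0.0006335/(2·0.6154) = 0.01193 hr

Final: 0.01193 hr


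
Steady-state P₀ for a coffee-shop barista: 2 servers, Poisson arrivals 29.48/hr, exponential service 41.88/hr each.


a = λ/μ = 29.48/41.88 = 0.7039; ρ = a/c = 0.3520
Σ_{k=0}^{1} a^k/k! (terms k=0..1) = 1.00000 + 0.70392 = 1.70392
Tail: a^2/(2!(1−ρ)) = 0.49550/(2·0.6480) = 0.38230
P₀ = 1/(1.70392 + 0.38230) = 1/2.08622 = 0.479336

Final: 0.479336


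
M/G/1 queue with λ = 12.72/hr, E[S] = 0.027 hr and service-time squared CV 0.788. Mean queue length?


ρ = λ·E[S] = 12.72·0.027 = 0.3434
Lq = ρ²(1+C_s²)/(2(1−ρ)) = 0.1180·(1+0.788)/(2·0.6566)
= 0.1180·1.7880/1.3131 = 0.16061

Final: 0.16061


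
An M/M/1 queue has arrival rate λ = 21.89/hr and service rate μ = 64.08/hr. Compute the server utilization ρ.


ρ = λ/μ = 21.89/64.08 = 0.3416

Final: 0.3416


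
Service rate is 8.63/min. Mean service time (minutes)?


Mean service time = 1/μ = 1/8.63 minute = 0.11587 minute
In minutes: 0.11587 × 1 = 0.1159 min

Final: 0.1159 min


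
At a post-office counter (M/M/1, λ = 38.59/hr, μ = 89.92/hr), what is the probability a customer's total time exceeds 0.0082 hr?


W ~ Exponential(μ−λ) for M/M/1.
μ − λ = 89.92 − 38.59 = 51.3300
P(W > t) = e^{−(μ−λ)t} = e^{−0.4209} = 0.656452

Final: 0.656452


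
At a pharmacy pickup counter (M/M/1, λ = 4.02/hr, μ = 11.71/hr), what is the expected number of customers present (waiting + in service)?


ρ = λ/μ = 4.02/11.71 = 0.3433
L = ρ/(1−ρ) = 0.3433/(1 − 0.3433) = 0.3433/0.6567 = 0.5228

Final: 0.5228


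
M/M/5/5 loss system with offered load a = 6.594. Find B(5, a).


B(c,a) = (a^c/c!) / Σ_{k=0}^{c} a^k/k!
a^5/5! = 103.887541
Σ terms (k=0..5): 1.00000 + 6.59400 + 21.74042 + 47.78544 + 78.77430 + 103.88754 = 259.781694
B = 103.887541/259.781694 = 0.399903

Final: 0.399903


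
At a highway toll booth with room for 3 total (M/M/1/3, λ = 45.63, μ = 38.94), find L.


ρ = 45.63/38.94 = 1.1718
L = ρ[1 − (K+1)ρ^K + Kρ^(K+1)] / [(1−ρ)(1−ρ^(K+1))]
Numerator: 1.1718·(1 − 4·1.609028 + 3·1.885463) = 0.258123
Denominator: (-0.1718)·(-0.885463) = 0.152125
L = 0.258123/0.152125 = 1.6968

Final: 1.6968


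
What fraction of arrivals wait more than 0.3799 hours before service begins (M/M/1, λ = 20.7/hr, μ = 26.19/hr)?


ρ = 20.7/26.19 = 0.7904
P(Wq > t) = ρ·e^{−(μ−λ)t} = 0.7904·e^{−2.0857}
= 0.7904·0.124226 = 0.098186

Final: 0.098186


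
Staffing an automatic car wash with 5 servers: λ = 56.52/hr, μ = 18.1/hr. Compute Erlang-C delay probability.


a = λ/μ = 3.1227; ρ = a/5 = 0.6245
P₀ = 0.040610 (from M/M/c formula)
C(c,a) = [a^c/(c!(1−ρ))]·P₀ = [296.90526/(120·0.3755)]·0.040610
= 6.58964·0.040610 = 0.267607

Final: 0.267607


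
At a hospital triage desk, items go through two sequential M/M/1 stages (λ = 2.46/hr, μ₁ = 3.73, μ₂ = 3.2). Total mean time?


Each node sees arrival rate λ = 2.46/hr (tandem ⇒ throughput preserved).
W₁ = 1/(μ₁−λ) = 1/(3.73−2.46) = 0.78740 hr
W₂ = 1/(μ₂−λ) = 1/(3.2−2.46) = 1.35135 hr
W_total = W₁ + W₂ = 0.78740 + 1.35135 = 2.13875 hr

Final: 2.13875 hr


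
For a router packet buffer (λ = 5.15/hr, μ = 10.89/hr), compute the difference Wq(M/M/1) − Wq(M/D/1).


ρ = 5.15/10.89 = 0.4729
Wq(M/M/1) = ρ/(μ−λ) = 0.4729/5.74 = 0.08239 hr
Wq(M/D/1) = ρ/(2(μ−λ)) = 0.04119 hr
Savings = 0.08239 − 0.04119 = 0.04119 hr

Final: 0.04119 hr


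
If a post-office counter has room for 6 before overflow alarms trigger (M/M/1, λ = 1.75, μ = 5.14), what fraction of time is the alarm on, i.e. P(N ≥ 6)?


ρ = 1.75/5.14 = 0.3405
P(N ≥ n) = ρ^n = 0.3405^6 = 0.001558

Final: 0.001558


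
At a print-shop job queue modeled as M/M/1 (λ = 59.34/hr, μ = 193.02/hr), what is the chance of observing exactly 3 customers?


ρ = 59.34/193.02 = 0.3074
P_n = (1−ρ)·ρ^n = (1 − 0.3074)·0.3074^3 = 0.6926·0.029056 = 0.020123

Final: 0.020123


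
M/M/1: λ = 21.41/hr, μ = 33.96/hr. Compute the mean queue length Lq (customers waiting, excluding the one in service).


ρ = 21.41/33.96 = 0.6304
Lq = ρ²/(1−ρ) = 0.3975/0.3696 = 1.0755

Final: 1.0755


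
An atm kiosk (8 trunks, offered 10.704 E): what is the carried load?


B(8,10.704) = 0.370089 (Erlang-B)
Carried load = a(1 − B) = 10.704·(1 − 0.370089) = 10.704·0.629911 = 6.7426 E

Final: 6.7426 Erlangs


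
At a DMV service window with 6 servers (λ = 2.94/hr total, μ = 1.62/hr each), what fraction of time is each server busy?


ρ = λ/(cμ) = 2.94/(6·1.62) = 2.94/9.72 = 0.3025

Final: 0.3025


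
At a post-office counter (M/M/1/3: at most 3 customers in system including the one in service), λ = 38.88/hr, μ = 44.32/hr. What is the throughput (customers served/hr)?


ρ = 0.8773; P_K = (1−ρ)ρ^3/(1−ρ^4) = 0.203229
λ_eff = λ(1 − P_K) = 38.88·(1 − 0.203229) = 38.88·0.796771 = 30.9784 /hr

Final: 30.9784 /hr


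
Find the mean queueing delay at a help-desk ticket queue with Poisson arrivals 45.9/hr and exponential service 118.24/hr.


ρ = 45.9/118.24 = 0.3882
Wq = ρ/(μ−λ) = 0.3882/(118.24 − 45.9) = 0.3882/72.34 = 0.005366 hr

Final: 0.005366 hr


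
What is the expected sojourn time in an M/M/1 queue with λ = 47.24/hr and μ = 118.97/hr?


W = 1/(μ−λ) = 1/(118.97 − 47.24) = 1/71.73 = 0.01394 hr

Final: 0.01394 hr


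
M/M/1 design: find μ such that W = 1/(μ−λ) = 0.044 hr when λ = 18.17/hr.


W = 1/(μ−λ) ⇒ μ − λ = 1/W = 1/0.044 = 22.7273
μ = λ + 1/W = 18.17 + 22.7273 = 40.8973 per hr

Final: 40.8973 /hr


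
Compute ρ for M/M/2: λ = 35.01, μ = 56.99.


ρ = λ/(cμ) = 35.01/(2·56.99) = 35.01/113.98 = 0.3072

Final: 0.3072


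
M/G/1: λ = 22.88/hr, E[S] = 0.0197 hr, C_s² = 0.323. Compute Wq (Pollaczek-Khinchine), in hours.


ρ = λ·E[S] = 22.88·0.0197 = 0.4507
E[S²] = E[S]²(1+C_s²) = 0.0197²·(1+0.323) = 0.0005134
Wq = λ·E[S²]/(2(1−ρ)) = 22.88·0.0005134/(2·0.5493) = 0.01069 hr

Final: 0.01069 hr


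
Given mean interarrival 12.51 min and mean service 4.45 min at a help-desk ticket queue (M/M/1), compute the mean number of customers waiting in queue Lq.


λ = 60/12.51 = 4.7962 /hr
μ = 60/4.45 = 13.4831 /hr
ρ = λ/μ = 4.7962/13.4831 = 0.3557
Lq = ρ²/(1−ρ) = 0.1265/0.6443 = 0.1964

Final: 0.1964


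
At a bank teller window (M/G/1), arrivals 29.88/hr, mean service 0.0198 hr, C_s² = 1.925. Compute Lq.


ρ = λ·E[S] = 29.88·0.0198 = 0.5916
Lq = ρ²(1+C_s²)/(2(1−ρ)) = 0.3500·(1+1.925)/(2·0.4084)
= 0.3500·2.9250/0.8168 = 1.25351

Final: 1.25351


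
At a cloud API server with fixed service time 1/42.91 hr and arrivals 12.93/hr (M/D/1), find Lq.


ρ = 12.93/42.91 = 0.3013
M/D/1: Lq = ρ²/(2(1−ρ)) = 0.09080/(2·0.6987) = 0.06498

Final: 0.06498


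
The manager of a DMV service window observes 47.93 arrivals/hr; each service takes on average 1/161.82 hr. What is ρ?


ρ = λ/μ = 47.93/161.82 = 0.2962

Final: 0.2962


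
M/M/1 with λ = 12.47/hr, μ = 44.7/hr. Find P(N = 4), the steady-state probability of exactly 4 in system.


ρ = 12.47/44.7 = 0.2790
P_n = (1−ρ)·ρ^n = (1 − 0.2790)·0.2790^4 = 0.7210·0.006057 = 0.004367

Final: 0.004367


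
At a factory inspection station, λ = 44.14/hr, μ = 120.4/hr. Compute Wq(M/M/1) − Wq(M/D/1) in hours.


ρ = 44.14/120.4 = 0.3666
Wq(M/M/1) = ρ/(μ−λ) = 0.3666/76.26 = 0.004807 hr
Wq(M/D/1) = ρ/(2(μ−λ)) = 0.002404 hr
Savings = 0.004807 − 0.002404 = 0.002404 hr

Final: 0.002404 hr


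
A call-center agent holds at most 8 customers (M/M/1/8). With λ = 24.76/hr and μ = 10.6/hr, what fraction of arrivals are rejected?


ρ = λ/μ = 24.76/10.6 = 2.3358
P_K = (1−ρ)ρ^K/(1−ρ^(K+1)) = (-1.3358·886.253984)/(1 − 2070.155533)
= -1183.901549/-2069.155533 = 0.572167

Final: 0.572167


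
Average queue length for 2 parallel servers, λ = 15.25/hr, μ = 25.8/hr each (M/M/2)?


a = λ/μ = 0.5911; ρ = a/2 = 0.2955
P₀ = 0.543755
Lq = P₀·a^c·ρ / (c!·(1−ρ)²) = 0.543755·0.34938·0.2955/(2·0.49626)
= 0.05657

Final: 0.05657


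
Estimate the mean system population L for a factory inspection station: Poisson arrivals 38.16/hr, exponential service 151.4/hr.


ρ = λ/μ = 38.16/151.4 = 0.2520
L = ρ/(1−ρ) = 0.2520/(1 − 0.2520) = 0.2520/0.7480 = 0.3370

Final: 0.3370


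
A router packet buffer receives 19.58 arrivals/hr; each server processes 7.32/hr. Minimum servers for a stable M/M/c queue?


Stability requires cμ > λ ⇔ c > λ/μ.
λ/μ = 19.58/7.32 = 2.6749
Minimum integer c = ⌊2.6749⌋ + 1 = 3
Check: 3·7.32 = 21.96 > 19.58, while 2·7.32 = 14.64 ≤ 19.58

Final: 3 servers


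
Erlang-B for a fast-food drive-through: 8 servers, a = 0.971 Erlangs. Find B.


B(c,a) = (a^c/c!) / Σ_{k=0}^{c} a^k/k!
a^8/8! = 0.00001960
Σ terms (k=0..8): 1.00000 + 0.97100 + 0.47142 + 0.15258 + 0.03704 + 0.007193 + 0.001164 + 0.0001615 + 0.00001960 = 2.640581
B = 0.00001960/2.640581 = 0.000007422

Final: 0.000007422


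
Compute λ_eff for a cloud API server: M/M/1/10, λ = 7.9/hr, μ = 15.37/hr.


ρ = 0.5140; P_K = (1−ρ)ρ^10/(1−ρ^11) = 0.0006258
λ_eff = λ(1 − P_K) = 7.9·(1 − 0.0006258) = 7.9·0.999374 = 7.8951 /hr

Final: 7.8951 /hr


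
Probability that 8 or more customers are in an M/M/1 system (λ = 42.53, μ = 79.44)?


ρ = 42.53/79.44 = 0.5354
P(N ≥ n) = ρ^n = 0.5354^8 = 0.006749

Final: 0.006749


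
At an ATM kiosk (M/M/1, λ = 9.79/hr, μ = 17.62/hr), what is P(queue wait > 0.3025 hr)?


ρ = 9.79/17.62 = 0.5556
P(Wq > t) = ρ·e^{−(μ−λ)t} = 0.5556·e^{−2.3686}
= 0.5556·0.093614 = 0.052014

Final: 0.052014


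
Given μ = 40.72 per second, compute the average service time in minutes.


Mean service time = 1/μ = 1/40.72 second = 0.02456 second
In minutes: 0.02456 × 0.0166667 = 0.0004093 min

Final: 0.0004093 min


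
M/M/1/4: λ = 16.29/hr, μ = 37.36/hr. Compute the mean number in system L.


ρ = 16.29/37.36 = 0.4360
L = ρ[1 − (K+1)ρ^K + Kρ^(K+1)] / [(1−ρ)(1−ρ^(K+1))]
Numerator: 0.4360·(1 − 5·0.036146 + 4·0.015761) = 0.384713
Denominator: (0.5640)·(0.984239) = 0.555084
L = 0.384713/0.555084 = 0.6931

Final: 0.6931


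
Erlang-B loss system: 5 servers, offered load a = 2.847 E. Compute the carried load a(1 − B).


B(5,2.847) = 0.097163 (Erlang-B)
Carried load = a(1 − B) = 2.847·(1 − 0.097163) = 2.847·0.902837 = 2.5704 E

Final: 2.5704 Erlangs


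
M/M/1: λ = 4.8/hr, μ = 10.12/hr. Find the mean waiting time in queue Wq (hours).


ρ = 4.8/10.12 = 0.4743
Wq = ρ/(μ−λ) = 0.4743/(10.12 − 4.8) = 0.4743/5.32 = 0.08916 hr

Final: 0.08916 hr


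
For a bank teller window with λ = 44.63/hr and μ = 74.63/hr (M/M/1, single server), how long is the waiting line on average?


ρ = 44.63/74.63 = 0.5980
Lq = ρ²/(1−ρ) = 0.3576/0.4020 = 0.8896

Final: 0.8896


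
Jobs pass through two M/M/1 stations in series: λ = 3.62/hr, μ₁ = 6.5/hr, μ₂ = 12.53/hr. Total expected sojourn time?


Each node sees arrival rate λ = 3.62/hr (tandem ⇒ throughput preserved).
W₁ = 1/(μ₁−λ) = 1/(6.5−3.62) = 0.34722 hr
W₂ = 1/(μ₂−λ) = 1/(12.53−3.62) = 0.11223 hr
W_total = W₁ + W₂ = 0.34722 + 0.11223 = 0.45946 hr

Final: 0.45946 hr


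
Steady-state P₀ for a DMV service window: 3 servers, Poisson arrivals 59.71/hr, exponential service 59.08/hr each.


a = λ/μ = 59.71/59.08 = 1.0107; ρ = a/c = 0.3369
Σ_{k=0}^{2} a^k/k! (terms k=0..2) = 1.00000 + 1.01066 + 0.51072 = 2.52138
Tail: a^3/(3!(1−ρ)) = 1.03233/(6·0.6631) = 0.25947
P₀ = 1/(2.52138 + 0.25947) = 1/2.78085 = 0.359602

Final: 0.359602


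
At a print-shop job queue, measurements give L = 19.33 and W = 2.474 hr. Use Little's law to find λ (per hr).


λ = L/W = 19.33/2.474 = 7.8133 /hr

Final: 7.8133 /hr


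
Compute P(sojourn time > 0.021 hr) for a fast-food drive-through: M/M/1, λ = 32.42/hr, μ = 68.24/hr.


W ~ Exponential(μ−λ) for M/M/1.
μ − λ = 68.24 − 32.42 = 35.8200
P(W > t) = e^{−(μ−λ)t} = e^{−0.7522} = 0.471319

Final: 0.471319


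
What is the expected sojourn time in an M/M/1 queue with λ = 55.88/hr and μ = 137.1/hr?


W = 1/(μ−λ) = 1/(137.1 − 55.88) = 1/81.22 = 0.01231 hr

Final: 0.01231 hr


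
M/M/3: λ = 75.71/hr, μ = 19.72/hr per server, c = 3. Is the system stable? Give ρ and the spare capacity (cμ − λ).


Total capacity cμ = 3·19.72 = 59.16/hr
ρ = λ/(cμ) = 75.71/59.16 = 1.2797
Stable ⇔ ρ < 1: NO
Spare capacity = cμ − λ = 59.16 − 75.71 = -16.55/hr

Final: ρ = 1.2797; unstable; margin = -16.55/hr


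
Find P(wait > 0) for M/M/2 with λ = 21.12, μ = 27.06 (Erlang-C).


a = λ/μ = 0.7805; ρ = a/2 = 0.3902
P₀ = 0.438596 (from M/M/c formula)
C(c,a) = [a^c/(c!(1−ρ))]·P₀ = [0.60916/(2·0.6098)]·0.438596
= 0.49951·0.438596 = 0.219084

Final: 0.219084


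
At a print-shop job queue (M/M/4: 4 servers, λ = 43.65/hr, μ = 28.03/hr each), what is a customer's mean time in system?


a = 1.5573; ρ = 0.3893; P₀ = 0.208314
Lq = P₀·a^c·ρ/(c!(1−ρ)²) = 0.05329
Wq = Lq/λ = 0.05329/43.65 = 0.001221 hr
W = Wq + 1/μ = 0.001221 + 0.03568 = 0.03690 hr

Final: 0.03690 hr


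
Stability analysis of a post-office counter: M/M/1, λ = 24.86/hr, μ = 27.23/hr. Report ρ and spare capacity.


Total capacity cμ = 1·27.23 = 27.23/hr
ρ = λ/(cμ) = 24.86/27.23 = 0.9130
Stable ⇔ ρ < 1: YES
Spare capacity = cμ − λ = 27.23 − 24.86 = 2.37/hr

Final: ρ = 0.9130; stable; margin = 2.37/hr


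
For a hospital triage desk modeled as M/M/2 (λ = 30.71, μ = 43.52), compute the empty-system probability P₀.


a = λ/μ = 30.71/43.52 = 0.7057; ρ = a/c = 0.3528
Σ_{k=0}^{1} a^k/k! (terms k=0..1) = 1.00000 + 0.70565 = 1.70565
Tail: a^2/(2!(1−ρ)) = 0.49795/(2·0.6472) = 0.38471
P₀ = 1/(1.70565 + 0.38471) = 1/2.09036 = 0.478386

Final: 0.478386


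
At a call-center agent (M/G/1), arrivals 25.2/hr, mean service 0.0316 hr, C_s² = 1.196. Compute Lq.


ρ = λ·E[S] = 25.2·0.0316 = 0.7963
Lq = ρ²(1+C_s²)/(2(1−ρ)) = 0.6341·(1+1.196)/(2·0.2037)
= 0.6341·2.1960/0.4074 = 3.41845

Final: 3.41845


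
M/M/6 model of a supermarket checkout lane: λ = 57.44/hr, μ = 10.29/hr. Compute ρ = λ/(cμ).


ρ = λ/(cμ) = 57.44/(6·10.29) = 57.44/61.74 = 0.9304

Final: 0.9304


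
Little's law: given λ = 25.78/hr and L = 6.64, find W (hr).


W = L/λ = 6.64/25.78 = 0.2576 hr

Final: 0.2576 hr


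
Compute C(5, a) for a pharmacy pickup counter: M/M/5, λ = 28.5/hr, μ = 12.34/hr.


a = λ/μ = 2.3096; ρ = a/5 = 0.4619
P₀ = 0.097723 (from M/M/c formula)
C(c,a) = [a^c/(c!(1−ρ))]·P₀ = [65.71258/(120·0.5381)]·0.097723
= 1.01769·0.097723 = 0.099451

Final: 0.099451


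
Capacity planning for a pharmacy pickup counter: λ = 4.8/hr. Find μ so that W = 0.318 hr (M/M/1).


W = 1/(μ−λ) ⇒ μ − λ = 1/W = 1/0.318 = 3.1447
μ = λ + 1/W = 4.8 + 3.1447 = 7.9447 per hr

Final: 7.9447 /hr


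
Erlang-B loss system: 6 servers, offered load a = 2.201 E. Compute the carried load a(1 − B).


B(6,2.201) = 0.017610 (Erlang-B)
Carried load = a(1 − B) = 2.201·(1 − 0.017610) = 2.201·0.982390 = 2.1622 E

Final: 2.1622 Erlangs


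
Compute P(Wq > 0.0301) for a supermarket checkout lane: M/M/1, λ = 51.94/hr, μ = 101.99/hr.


ρ = 51.94/101.99 = 0.5093
P(Wq > t) = ρ·e^{−(μ−λ)t} = 0.5093·e^{−1.5065}
= 0.5093·0.221683 = 0.112896

Final: 0.112896


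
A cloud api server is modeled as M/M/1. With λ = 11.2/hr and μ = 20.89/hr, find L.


ρ = λ/μ = 11.2/20.89 = 0.5361
L = ρ/(1−ρ) = 0.5361/(1 − 0.5361) = 0.5361/0.4639 = 1.1558

Final: 1.1558


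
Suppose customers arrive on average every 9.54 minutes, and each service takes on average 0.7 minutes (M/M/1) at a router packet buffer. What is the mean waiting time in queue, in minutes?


λ = 60/9.54 = 6.2893 /hr
μ = 60/0.7 = 85.7143 /hr
ρ = λ/μ = 6.2893/85.7143 = 0.07338
Wq = ρ/(μ−λ) = 0.07338/(85.7143−6.2893) = 0.0009238 hr
In minutes: 0.0009238·60 = 0.05543 min

Final: 0.05543 min


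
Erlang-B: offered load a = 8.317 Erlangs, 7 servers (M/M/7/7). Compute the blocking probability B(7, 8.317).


B(c,a) = (a^c/c!) / Σ_{k=0}^{c} a^k/k!
a^7/7! = 546.180730
Σ terms (k=0..7): 1.00000 + 8.31700 + 34.58624 + 95.88460 + 199.36805 + 331.62882 + 459.69281 + 546.18073 = 1676.658253
B = 546.180730/1676.658253 = 0.325756

Final: 0.325756


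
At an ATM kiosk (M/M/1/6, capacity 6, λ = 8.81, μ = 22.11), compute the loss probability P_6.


ρ = λ/μ = 8.81/22.11 = 0.3985
P_K = (1−ρ)ρ^K/(1−ρ^(K+1)) = (0.6015·0.004002)/(1 − 0.001595)
= 0.002408/0.998405 = 0.002411

Final: 0.002411


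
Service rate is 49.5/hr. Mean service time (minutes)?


Mean service time = 1/μ = 1/49.5 hour = 0.02020 hour
In minutes: 0.02020 × 60 = 1.2121 min

Final: 1.2121 min


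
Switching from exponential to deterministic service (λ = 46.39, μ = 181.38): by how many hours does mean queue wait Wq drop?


ρ = 46.39/181.38 = 0.2558
Wq(M/M/1) = ρ/(μ−λ) = 0.2558/134.99 = 0.001895 hr
Wq(M/D/1) = ρ/(2(μ−λ)) = 0.0009473 hr
Savings = 0.001895 − 0.0009473 = 0.0009473 hr

Final: 0.0009473 hr


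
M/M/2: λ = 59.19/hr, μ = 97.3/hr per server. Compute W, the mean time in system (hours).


a = 0.6083; ρ = 0.3042; P₀ = 0.533551
Lq = P₀·a^c·ρ/(c!(1−ρ)²) = 0.06202
Wq = Lq/λ = 0.06202/59.19 = 0.001048 hr
W = Wq + 1/μ = 0.001048 + 0.01028 = 0.01133 hr

Final: 0.01133 hr


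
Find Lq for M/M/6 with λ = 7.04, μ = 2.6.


a = λ/μ = 2.7077; ρ = a/6 = 0.4513
P₀ = 0.066084
Lq = P₀·a^c·ρ / (c!·(1−ρ)²) = 0.066084·394.09041·0.4513/(720·0.30109)
= 0.05421

Final: 0.05421


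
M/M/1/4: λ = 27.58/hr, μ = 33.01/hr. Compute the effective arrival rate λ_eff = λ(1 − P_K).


ρ = 0.8355; P_K = (1−ρ)ρ^4/(1−ρ^5) = 0.135206
λ_eff = λ(1 − P_K) = 27.58·(1 − 0.135206) = 27.58·0.864794 = 23.8510 /hr

Final: 23.8510 /hr


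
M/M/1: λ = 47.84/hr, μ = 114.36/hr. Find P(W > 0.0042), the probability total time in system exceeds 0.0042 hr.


W ~ Exponential(μ−λ) for M/M/1.
μ − λ = 114.36 − 47.84 = 66.5200
P(W > t) = e^{−(μ−λ)t} = e^{−0.2794} = 0.756249

Final: 0.756249


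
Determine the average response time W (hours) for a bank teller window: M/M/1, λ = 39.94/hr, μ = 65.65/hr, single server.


W = 1/(μ−λ) = 1/(65.65 − 39.94) = 1/25.71 = 0.03890 hr

Final: 0.03890 hr


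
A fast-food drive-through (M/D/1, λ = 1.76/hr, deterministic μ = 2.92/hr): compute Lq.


ρ = 1.76/2.92 = 0.6027
M/D/1: Lq = ρ²/(2(1−ρ)) = 0.3633/(2·0.3973) = 0.45725

Final: 0.45725


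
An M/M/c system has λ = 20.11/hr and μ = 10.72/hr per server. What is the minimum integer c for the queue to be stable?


Stability requires cμ > λ ⇔ c > λ/μ.
λ/μ = 20.11/10.72 = 1.8759
Minimum integer c = ⌊1.8759⌋ + 1 = 2
Check: 2·10.72 = 21.44 > 20.11, while 1·10.72 = 10.72 ≤ 20.11

Final: 2 servers


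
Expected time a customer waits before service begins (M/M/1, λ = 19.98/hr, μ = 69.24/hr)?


ρ = 19.98/69.24 = 0.2886
Wq = ρ/(μ−λ) = 0.2886/(69.24 − 19.98) = 0.2886/49.26 = 0.005858 hr

Final: 0.005858 hr


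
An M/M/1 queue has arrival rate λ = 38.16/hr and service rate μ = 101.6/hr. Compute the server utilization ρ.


ρ = λ/μ = 38.16/101.6 = 0.3756

Final: 0.3756


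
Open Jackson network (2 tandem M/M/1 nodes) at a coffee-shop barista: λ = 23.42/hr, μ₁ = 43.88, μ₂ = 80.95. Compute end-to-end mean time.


Each node sees arrival rate λ = 23.42/hr (tandem ⇒ throughput preserved).
W₁ = 1/(μ₁−λ) = 1/(43.88−23.42) = 0.04888 hr
W₂ = 1/(μ₂−λ) = 1/(80.95−23.42) = 0.01738 hr
W_total = W₁ + W₂ = 0.04888 + 0.01738 = 0.06626 hr

Final: 0.06626 hr


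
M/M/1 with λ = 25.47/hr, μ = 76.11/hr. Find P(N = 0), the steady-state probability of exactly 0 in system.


ρ = 25.47/76.11 = 0.3346
P_n = (1−ρ)·ρ^n = (1 − 0.3346)·0.3346^0 = 0.6654·1.000000 = 0.665353

Final: 0.665353


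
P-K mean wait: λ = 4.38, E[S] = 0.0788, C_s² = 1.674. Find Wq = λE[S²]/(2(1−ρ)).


ρ = λ·E[S] = 4.38·0.0788 = 0.3451
E[S²] = E[S]²(1+C_s²) = 0.0788²·(1+1.674) = 0.016604
Wq = λ·E[S²]/(2(1−ρ)) = 4.38·0.016604/(2·0.6549) = 0.05553 hr

Final: 0.05553 hr


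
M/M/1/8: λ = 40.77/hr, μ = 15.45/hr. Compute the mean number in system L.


ρ = 40.77/15.45 = 2.6388
L = ρ[1 − (K+1)ρ^K + Kρ^(K+1)] / [(1−ρ)(1−ρ^(K+1))]
Numerator: 2.6388·(1 − 9·2351.244656 + 8·6204.546578) = 75143.914582
Denominator: (-1.6388)·(-6203.546578) = 10166.588956
L = 75143.914582/10166.588956 = 7.3913

Final: 7.3913


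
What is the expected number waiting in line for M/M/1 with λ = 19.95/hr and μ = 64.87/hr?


ρ = 19.95/64.87 = 0.3075
Lq = ρ²/(1−ρ) = 0.09458/0.6925 = 0.1366

Final: 0.1366


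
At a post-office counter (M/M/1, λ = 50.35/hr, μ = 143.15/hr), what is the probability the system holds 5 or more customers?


ρ = 50.35/143.15 = 0.3517
P(N ≥ n) = ρ^n = 0.3517^5 = 0.005383

Final: 0.005383


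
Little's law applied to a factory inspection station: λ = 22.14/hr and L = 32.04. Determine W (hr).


W = L/λ = 32.04/22.14 = 1.4472 hr

Final: 1.4472 hr


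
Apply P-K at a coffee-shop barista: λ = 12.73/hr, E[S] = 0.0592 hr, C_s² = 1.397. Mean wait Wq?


ρ = λ·E[S] = 12.73·0.0592 = 0.7536
E[S²] = E[S]²(1+C_s²) = 0.0592²·(1+1.397) = 0.008401
Wq = λ·E[S²]/(2(1−ρ)) = 12.73·0.008401/(2·0.2464) = 0.21702 hr

Final: 0.21702 hr


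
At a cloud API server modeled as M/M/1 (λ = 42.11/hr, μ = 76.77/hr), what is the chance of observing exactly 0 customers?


ρ = 42.11/76.77 = 0.5485
P_n = (1−ρ)·ρ^n = (1 − 0.5485)·0.5485^0 = 0.4515·1.000000 = 0.451478

Final: 0.451478


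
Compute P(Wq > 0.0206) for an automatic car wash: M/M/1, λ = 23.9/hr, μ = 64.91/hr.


ρ = 23.9/64.91 = 0.3682
P(Wq > t) = ρ·e^{−(μ−λ)t} = 0.3682·e^{−0.8448}
= 0.3682·0.429641 = 0.158195

Final: 0.158195


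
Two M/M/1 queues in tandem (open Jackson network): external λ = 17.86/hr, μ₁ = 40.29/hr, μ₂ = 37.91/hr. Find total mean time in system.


Each node sees arrival rate λ = 17.86/hr (tandem ⇒ throughput preserved).
W₁ = 1/(μ₁−λ) = 1/(40.29−17.86) = 0.04458 hr
W₂ = 1/(μ₂−λ) = 1/(37.91−17.86) = 0.04988 hr
W_total = W₁ + W₂ = 0.04458 + 0.04988 = 0.09446 hr

Final: 0.09446 hr


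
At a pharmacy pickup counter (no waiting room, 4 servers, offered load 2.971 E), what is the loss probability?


B(c,a) = (a^c/c!) / Σ_{k=0}^{c} a^k/k!
a^4/4! = 3.246380
Σ terms (k=0..4): 1.00000 + 2.97100 + 4.41342 + 4.37076 + 3.24638 = 16.001558
B = 3.246380/16.001558 = 0.202879

Final: 0.202879


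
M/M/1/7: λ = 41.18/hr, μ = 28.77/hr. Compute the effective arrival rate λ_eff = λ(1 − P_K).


ρ = 1.4314; P_K = (1−ρ)ρ^7/(1−ρ^8) = 0.319494
λ_eff = λ(1 − P_K) = 41.18·(1 − 0.319494) = 41.18·0.680506 = 28.0232 /hr

Final: 28.0232 /hr


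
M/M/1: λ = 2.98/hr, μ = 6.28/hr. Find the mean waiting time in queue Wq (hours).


ρ = 2.98/6.28 = 0.4745
Wq = ρ/(μ−λ) = 0.4745/(6.28 − 2.98) = 0.4745/3.30 = 0.1438 hr

Final: 0.1438 hr


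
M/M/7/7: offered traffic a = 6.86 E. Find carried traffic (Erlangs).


B(7,6.86) = 0.240155 (Erlang-B)
Carried load = a(1 − B) = 6.86·(1 − 0.240155) = 6.86·0.759845 = 5.2125 E

Final: 5.2125 Erlangs


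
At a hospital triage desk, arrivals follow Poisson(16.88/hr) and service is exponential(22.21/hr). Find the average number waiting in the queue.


ρ = 16.88/22.21 = 0.7600
Lq = ρ²/(1−ρ) = 0.5776/0.2400 = 2.4070

Final: 2.4070


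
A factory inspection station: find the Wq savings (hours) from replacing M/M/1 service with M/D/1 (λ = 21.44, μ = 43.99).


ρ = 21.44/43.99 = 0.4874
Wq(M/M/1) = ρ/(μ−λ) = 0.4874/22.55 = 0.02161 hr
Wq(M/D/1) = ρ/(2(μ−λ)) = 0.01081 hr
Savings = 0.02161 − 0.01081 = 0.01081 hr

Final: 0.01081 hr


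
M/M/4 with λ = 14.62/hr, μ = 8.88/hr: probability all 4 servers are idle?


a = λ/μ = 14.62/8.88 = 1.6464; ρ = a/c = 0.4116
Σ_{k=0}^{3} a^k/k! (terms k=0..3) = 1.00000 + 1.64640 + 1.35531 + 0.74379 = 4.74550
Tail: a^4/(4!(1−ρ)) = 7.34747/(24·0.5884) = 0.52030
P₀ = 1/(4.74550 + 0.52030) = 1/5.26580 = 0.189905

Final: 0.189905


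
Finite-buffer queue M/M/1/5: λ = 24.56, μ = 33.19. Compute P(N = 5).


ρ = λ/μ = 24.56/33.19 = 0.7400
P_K = (1−ρ)ρ^K/(1−ρ^(K+1)) = (0.2600·0.221874)/(1 − 0.164182)
= 0.057691/0.835818 = 0.069024

Final: 0.069024


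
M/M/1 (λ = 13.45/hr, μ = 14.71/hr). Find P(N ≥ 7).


ρ = 13.45/14.71 = 0.9143
P(N ≥ n) = ρ^n = 0.9143^7 = 0.534278

Final: 0.534278


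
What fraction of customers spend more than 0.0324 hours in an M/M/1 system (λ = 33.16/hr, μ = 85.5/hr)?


W ~ Exponential(μ−λ) for M/M/1.
μ − λ = 85.5 − 33.16 = 52.3400
P(W > t) = e^{−(μ−λ)t} = e^{−1.6958} = 0.183449

Final: 0.183449


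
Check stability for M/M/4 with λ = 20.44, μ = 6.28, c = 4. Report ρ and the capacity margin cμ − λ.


Total capacity cμ = 4·6.28 = 25.12/hr
ρ = λ/(cμ) = 20.44/25.12 = 0.8137
Stable ⇔ ρ < 1: YES
Spare capacity = cμ − λ = 25.12 − 20.44 = 4.68/hr

Final: ρ = 0.8137; stable; margin = 4.68/hr


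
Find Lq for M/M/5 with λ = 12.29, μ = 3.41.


a = λ/μ = 3.6041; ρ = a/5 = 0.7208
P₀ = 0.022684
Lq = P₀·a^c·ρ / (c!·(1−ρ)²) = 0.022684·608.11753·0.7208/(120·0.07794)
= 1.06314

Final: 1.06314


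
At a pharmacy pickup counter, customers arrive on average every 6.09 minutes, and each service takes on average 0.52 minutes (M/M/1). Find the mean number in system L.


λ = 60/6.09 = 9.8522 /hr
μ = 60/0.52 = 115.3846 /hr
ρ = λ/μ = 9.8522/115.3846 = 0.08539
L = ρ/(1−ρ) = 0.08539/0.9146 = 0.09336

Final: 0.09336


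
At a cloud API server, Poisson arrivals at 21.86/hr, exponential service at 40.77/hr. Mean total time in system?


W = 1/(μ−λ) = 1/(40.77 − 21.86) = 1/18.91 = 0.05288 hr

Final: 0.05288 hr


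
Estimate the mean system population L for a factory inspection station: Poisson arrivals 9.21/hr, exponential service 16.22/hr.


ρ = λ/μ = 9.21/16.22 = 0.5678
L = ρ/(1−ρ) = 0.5678/(1 − 0.5678) = 0.5678/0.4322 = 1.3138

Final: 1.3138


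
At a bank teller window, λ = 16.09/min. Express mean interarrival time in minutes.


Mean interarrival time = 1/λ = 1/16.09 minute = 0.06215 minute
In minutes: 0.06215 × 1 = 0.06215 min

Final: 0.06215 min


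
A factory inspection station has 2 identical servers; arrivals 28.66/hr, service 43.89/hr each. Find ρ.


ρ = λ/(cμ) = 28.66/(2·43.89) = 28.66/87.78 = 0.3265

Final: 0.3265


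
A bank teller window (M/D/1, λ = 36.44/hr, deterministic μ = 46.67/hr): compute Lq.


ρ = 36.44/46.67 = 0.7808
M/D/1: Lq = ρ²/(2(1−ρ)) = 0.6097/(2·0.2192) = 1.39064

Final: 1.39064


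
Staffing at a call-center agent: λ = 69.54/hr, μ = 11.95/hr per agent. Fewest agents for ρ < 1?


Stability requires cμ > λ ⇔ c > λ/μ.
λ/μ = 69.54/11.95 = 5.8192
Minimum integer c = ⌊5.8192⌋ + 1 = 6
Check: 6·11.95 = 71.70 > 69.54, while 5·11.95 = 59.75 ≤ 69.54

Final: 6 servers


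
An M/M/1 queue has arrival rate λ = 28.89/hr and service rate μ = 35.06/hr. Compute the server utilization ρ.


ρ = λ/μ = 28.89/35.06 = 0.8240

Final: 0.8240


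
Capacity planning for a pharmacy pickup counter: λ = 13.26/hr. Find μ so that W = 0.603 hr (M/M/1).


W = 1/(μ−λ) ⇒ μ − λ = 1/W = 1/0.603 = 1.6584
μ = λ + 1/W = 13.26 + 1.6584 = 14.9184 per hr

Final: 14.9184 /hr


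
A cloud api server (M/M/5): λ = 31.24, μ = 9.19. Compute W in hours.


a = 3.3993; ρ = 0.6799; P₀ = 0.029322
Lq = P₀·a^c·ρ/(c!(1−ρ)²) = 0.73581
Wq = Lq/λ = 0.73581/31.24 = 0.02355 hr
W = Wq + 1/μ = 0.02355 + 0.10881 = 0.13237 hr

Final: 0.13237 hr


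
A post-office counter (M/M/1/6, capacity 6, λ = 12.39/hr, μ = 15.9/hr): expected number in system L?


ρ = 12.39/15.9 = 0.7792
L = ρ[1 − (K+1)ρ^K + Kρ^(K+1)] / [(1−ρ)(1−ρ^(K+1))]
Numerator: 0.7792·(1 − 7·0.223895 + 6·0.174469) = 0.373686
Denominator: (0.2208)·(0.825531) = 0.182240
L = 0.373686/0.182240 = 2.0505

Final: 2.0505


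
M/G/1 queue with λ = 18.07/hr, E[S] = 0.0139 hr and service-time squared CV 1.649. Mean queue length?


ρ = λ·E[S] = 18.07·0.0139 = 0.2512
Lq = ρ²(1+C_s²)/(2(1−ρ)) = 0.06309·(1+1.649)/(2·0.7488)
= 0.06309·2.6490/1.4977 = 0.11159

Final: 0.11159


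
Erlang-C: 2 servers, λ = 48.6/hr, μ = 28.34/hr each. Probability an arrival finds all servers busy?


a = λ/μ = 1.7149; ρ = a/2 = 0.8574
P₀ = 0.076748 (from M/M/c formula)
C(c,a) = [a^c/(c!(1−ρ))]·P₀ = [2.94085/(2·0.1426)]·0.076748
= 10.31481·0.076748 = 0.791638

Final: 0.791638


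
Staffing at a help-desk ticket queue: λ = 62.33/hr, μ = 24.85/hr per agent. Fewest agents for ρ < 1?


Stability requires cμ > λ ⇔ c > λ/μ.
λ/μ = 62.33/24.85 = 2.5082
Minimum integer c = ⌊2.5082⌋ + 1 = 3
Check: 3·24.85 = 74.55 > 62.33, while 2·24.85 = 49.70 ≤ 62.33

Final: 3 servers


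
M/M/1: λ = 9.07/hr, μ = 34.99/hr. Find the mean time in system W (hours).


W = 1/(μ−λ) = 1/(34.99 − 9.07) = 1/25.92 = 0.03858 hr

Final: 0.03858 hr


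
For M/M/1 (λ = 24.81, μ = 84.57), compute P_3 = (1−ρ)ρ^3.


ρ = 24.81/84.57 = 0.2934
P_n = (1−ρ)·ρ^n = (1 − 0.2934)·0.2934^3 = 0.7066·0.025248 = 0.017841

Final: 0.017841


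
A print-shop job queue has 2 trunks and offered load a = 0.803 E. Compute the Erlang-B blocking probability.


B(c,a) = (a^c/c!) / Σ_{k=0}^{c} a^k/k!
a^2/2! = 0.322405
Σ terms (k=0..2): 1.00000 + 0.80300 + 0.32240 = 2.125405
B = 0.322405/2.125405 = 0.151691

Final: 0.151691


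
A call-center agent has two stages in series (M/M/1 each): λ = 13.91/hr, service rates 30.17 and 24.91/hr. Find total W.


Each node sees arrival rate λ = 13.91/hr (tandem ⇒ throughput preserved).
W₁ = 1/(μ₁−λ) = 1/(30.17−13.91) = 0.06150 hr
W₂ = 1/(μ₂−λ) = 1/(24.91−13.91) = 0.09091 hr
W_total = W₁ + W₂ = 0.06150 + 0.09091 = 0.15241 hr

Final: 0.15241 hr


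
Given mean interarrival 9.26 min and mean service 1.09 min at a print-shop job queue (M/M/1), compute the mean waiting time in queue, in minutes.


λ = 60/9.26 = 6.4795 /hr
μ = 60/1.09 = 55.0459 /hr
ρ = λ/μ = 6.4795/55.0459 = 0.1177
Wq = ρ/(μ−λ) = 0.1177/(55.0459−6.4795) = 0.002424 hr
In minutes: 0.002424·60 = 0.1454 min

Final: 0.1454 min


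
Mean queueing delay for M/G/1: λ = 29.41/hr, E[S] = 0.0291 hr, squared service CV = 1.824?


ρ = λ·E[S] = 29.41·0.0291 = 0.8558
E[S²] = E[S]²(1+C_s²) = 0.0291²·(1+1.824) = 0.002391
Wq = λ·E[S²]/(2(1−ρ)) = 29.41·0.002391/(2·0.1442) = 0.24392 hr

Final: 0.24392 hr


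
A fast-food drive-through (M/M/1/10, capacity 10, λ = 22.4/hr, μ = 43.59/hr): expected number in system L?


ρ = 22.4/43.59 = 0.5139
L = ρ[1 − (K+1)ρ^K + Kρ^(K+1)] / [(1−ρ)(1−ρ^(K+1))]
Numerator: 0.5139·(1 − 11·0.001284 + 10·0.0006599) = 0.510012
Denominator: (0.4861)·(0.999340) = 0.485800
L = 0.510012/0.485800 = 1.0498

Final: 1.0498


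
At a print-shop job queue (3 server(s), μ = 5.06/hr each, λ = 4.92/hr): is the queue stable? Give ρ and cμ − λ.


Total capacity cμ = 3·5.06 = 15.18/hr
ρ = λ/(cμ) = 4.92/15.18 = 0.3241
Stable ⇔ ρ < 1: YES
Spare capacity = cμ − λ = 15.18 − 4.92 = 10.26/hr

Final: ρ = 0.3241; stable; margin = 10.26/hr


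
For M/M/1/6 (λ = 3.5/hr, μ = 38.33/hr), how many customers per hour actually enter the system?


ρ = 0.09131; P_K = (1−ρ)ρ^6/(1−ρ^7) = 0.0000005267
λ_eff = λ(1 − P_K) = 3.5·(1 − 0.0000005267) = 3.5·0.999999 = 3.5000 /hr

Final: 3.5000 /hr


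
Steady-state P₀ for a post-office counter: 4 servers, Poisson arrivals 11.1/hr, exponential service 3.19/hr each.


a = λ/μ = 11.1/3.19 = 3.4796; ρ = a/c = 0.8699
Σ_{k=0}^{3} a^k/k! (terms k=0..3) = 1.00000 + 3.47962 + 6.05389 + 7.02175 = 17.55527
Tail: a^4/(4!(1−ρ)) = 146.59838/(24·0.1301) = 46.95270
P₀ = 1/(17.55527 + 46.95270) = 1/64.50796 = 0.015502

Final: 0.015502


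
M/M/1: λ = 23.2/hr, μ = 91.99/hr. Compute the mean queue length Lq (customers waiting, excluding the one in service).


ρ = 23.2/91.99 = 0.2522
Lq = ρ²/(1−ρ) = 0.06361/0.7478 = 0.08506

Final: 0.08506


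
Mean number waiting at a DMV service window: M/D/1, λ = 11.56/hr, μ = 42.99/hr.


ρ = 11.56/42.99 = 0.2689
M/D/1: Lq = ρ²/(2(1−ρ)) = 0.07231/(2·0.7311) = 0.04945

Final: 0.04945


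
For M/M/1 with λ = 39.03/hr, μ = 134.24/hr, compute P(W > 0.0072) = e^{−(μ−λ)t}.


W ~ Exponential(μ−λ) for M/M/1.
μ − λ = 134.24 − 39.03 = 95.2100
P(W > t) = e^{−(μ−λ)t} = e^{−0.6855} = 0.503832

Final: 0.503832


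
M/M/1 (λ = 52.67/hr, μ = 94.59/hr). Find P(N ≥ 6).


ρ = 52.67/94.59 = 0.5568
P(N ≥ n) = ρ^n = 0.5568^6 = 0.029806

Final: 0.029806


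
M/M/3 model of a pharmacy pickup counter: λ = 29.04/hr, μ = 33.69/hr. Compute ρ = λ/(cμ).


ρ = λ/(cμ) = 29.04/(3·33.69) = 29.04/101.07 = 0.2873

Final: 0.2873


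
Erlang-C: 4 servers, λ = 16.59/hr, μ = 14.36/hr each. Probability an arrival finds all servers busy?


a = λ/μ = 1.1553; ρ = a/4 = 0.2888
P₀ = 0.314070 (from M/M/c formula)
C(c,a) = [a^c/(c!(1−ρ))]·P₀ = [1.78143/(24·0.7112)]·0.314070
= 0.10437·0.314070 = 0.032780

Final: 0.032780


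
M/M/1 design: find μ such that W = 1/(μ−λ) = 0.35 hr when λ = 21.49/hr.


W = 1/(μ−λ) ⇒ μ − λ = 1/W = 1/0.35 = 2.8571
μ = λ + 1/W = 21.49 + 2.8571 = 24.3471 per hr

Final: 24.3471 /hr


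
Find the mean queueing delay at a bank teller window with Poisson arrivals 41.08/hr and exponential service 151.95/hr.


ρ = 41.08/151.95 = 0.2704
Wq = ρ/(μ−λ) = 0.2704/(151.95 − 41.08) = 0.2704/110.87 = 0.002438 hr

Final: 0.002438 hr


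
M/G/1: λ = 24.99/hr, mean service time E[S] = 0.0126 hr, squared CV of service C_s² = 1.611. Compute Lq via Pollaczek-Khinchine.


ρ = λ·E[S] = 24.99·0.0126 = 0.3149
Lq = ρ²(1+C_s²)/(2(1−ρ)) = 0.09915·(1+1.611)/(2·0.6851)
= 0.09915·2.6110/1.3703 = 0.18892

Final: 0.18892


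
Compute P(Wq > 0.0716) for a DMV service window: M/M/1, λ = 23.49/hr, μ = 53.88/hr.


ρ = 23.49/53.88 = 0.4360
P(Wq > t) = ρ·e^{−(μ−λ)t} = 0.4360·e^{−2.1759}
= 0.4360·0.113503 = 0.049484

Final: 0.049484


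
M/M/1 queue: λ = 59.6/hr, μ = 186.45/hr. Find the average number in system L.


ρ = λ/μ = 59.6/186.45 = 0.3197
L = ρ/(1−ρ) = 0.3197/(1 − 0.3197) = 0.3197/0.6803 = 0.4698

Final: 0.4698


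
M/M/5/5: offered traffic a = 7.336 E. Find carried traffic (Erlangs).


B(5,7.336) = 0.443999 (Erlang-B)
Carried load = a(1 − B) = 7.336·(1 − 0.443999) = 7.336·0.556001 = 4.0788 E

Final: 4.0788 Erlangs


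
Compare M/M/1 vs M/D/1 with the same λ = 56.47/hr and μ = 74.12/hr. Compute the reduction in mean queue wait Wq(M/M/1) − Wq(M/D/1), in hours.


ρ = 56.47/74.12 = 0.7619
Wq(M/M/1) = ρ/(μ−λ) = 0.7619/17.65 = 0.04317 hr
Wq(M/D/1) = ρ/(2(μ−λ)) = 0.02158 hr
Savings = 0.04317 − 0.02158 = 0.02158 hr

Final: 0.02158 hr


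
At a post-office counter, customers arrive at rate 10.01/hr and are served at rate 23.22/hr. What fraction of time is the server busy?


ρ = λ/μ = 10.01/23.22 = 0.4311

Final: 0.4311


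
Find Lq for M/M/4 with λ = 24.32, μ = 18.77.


a = λ/μ = 1.2957; ρ = a/4 = 0.3239
P₀ = 0.272382
Lq = P₀·a^c·ρ / (c!·(1−ρ)²) = 0.272382·2.81836·0.3239/(24·0.45708)
= 0.02267

Final: 0.02267


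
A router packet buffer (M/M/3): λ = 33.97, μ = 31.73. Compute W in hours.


a = 1.0706; ρ = 0.3569; P₀ = 0.337646
Lq = P₀·a^c·ρ/(c!(1−ρ)²) = 0.05958
Wq = Lq/λ = 0.05958/33.97 = 0.001754 hr
W = Wq + 1/μ = 0.001754 + 0.03152 = 0.03327 hr

Final: 0.03327 hr


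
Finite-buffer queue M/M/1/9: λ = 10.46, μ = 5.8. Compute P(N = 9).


ρ = λ/μ = 10.46/5.8 = 1.8034
P_K = (1−ρ)ρ^K/(1−ρ^(K+1)) = (-0.8034·201.805602)/(1 − 363.945966)
= -162.140363/-362.945966 = 0.446734

Final: 0.446734


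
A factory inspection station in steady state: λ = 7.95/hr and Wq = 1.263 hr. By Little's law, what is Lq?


Lq = λWq = 7.95·1.263 = 10.0408

Final: 10.0408


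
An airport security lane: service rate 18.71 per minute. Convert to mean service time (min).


Mean service time = 1/μ = 1/18.71 minute = 0.05345 minute
In minutes: 0.05345 × 1 = 0.05345 min

Final: 0.05345 min


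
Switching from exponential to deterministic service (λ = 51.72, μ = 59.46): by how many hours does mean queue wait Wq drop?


ρ = 51.72/59.46 = 0.8698
Wq(M/M/1) = ρ/(μ−λ) = 0.8698/7.74 = 0.11238 hr
Wq(M/D/1) = ρ/(2(μ−λ)) = 0.05619 hr
Savings = 0.11238 − 0.05619 = 0.05619 hr

Final: 0.05619 hr
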